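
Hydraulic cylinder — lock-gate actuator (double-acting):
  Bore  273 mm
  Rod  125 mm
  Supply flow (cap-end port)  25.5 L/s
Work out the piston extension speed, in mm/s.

v ≈ 436 mm/s

Cap-side area A_cap = π/4 × (273 mm)² = 58530 mm^2
v = Q / A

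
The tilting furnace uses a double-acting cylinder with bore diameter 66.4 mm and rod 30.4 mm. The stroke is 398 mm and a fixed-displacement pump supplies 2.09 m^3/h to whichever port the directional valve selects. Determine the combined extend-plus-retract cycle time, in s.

t ≈ 4.25 s

Cap-side area A_cap = π/4 × (66.4 mm)² = 3463 mm^2
Rod-side annular area A_ann = π/4 × (66.4² − 30.4²) = 2737 mm^2
t_ext = A_cap·L/Q = 2.374 s
t_ret = A_ann·L/Q = 1.876 s
t_cycle = t_ext + t_ret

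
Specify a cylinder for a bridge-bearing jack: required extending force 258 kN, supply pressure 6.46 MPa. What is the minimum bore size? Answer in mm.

Extension force acts on the full piston face: F = P × (π/4)D².
D = √(4F / (πP)) = √(4 × 258 kN / (π × 6.46 MPa))

D ≈ 226 mm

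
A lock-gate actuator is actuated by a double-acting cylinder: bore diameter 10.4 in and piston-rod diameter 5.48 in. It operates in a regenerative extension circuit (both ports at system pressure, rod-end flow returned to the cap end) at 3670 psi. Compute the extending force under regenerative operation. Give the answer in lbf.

With equal pressure on both faces, forces on the annular region cancel; the net push is pressure × rod cross-section.
Rod cross-section A_rod = π/4 × (5.48 in)² = 23.59 in^2
F = P × A_rod

F ≈ 86600 lbf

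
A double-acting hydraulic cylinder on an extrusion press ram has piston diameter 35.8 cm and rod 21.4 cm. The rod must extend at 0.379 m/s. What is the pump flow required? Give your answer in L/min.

Q ≈ 2290 L/min

Cap-side area A_cap = π/4 × (35.8 cm)² = 1007 cm^2
Q = A × v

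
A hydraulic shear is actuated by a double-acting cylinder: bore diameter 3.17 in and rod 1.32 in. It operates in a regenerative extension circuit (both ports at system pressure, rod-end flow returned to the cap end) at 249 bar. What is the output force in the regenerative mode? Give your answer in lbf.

F ≈ 4940 lbf

With equal pressure on both faces, forces on the annular region cancel; the net push is pressure × rod cross-section.
Rod cross-section A_rod = π/4 × (1.32 in)² = 1.368 in^2
F = P × A_rod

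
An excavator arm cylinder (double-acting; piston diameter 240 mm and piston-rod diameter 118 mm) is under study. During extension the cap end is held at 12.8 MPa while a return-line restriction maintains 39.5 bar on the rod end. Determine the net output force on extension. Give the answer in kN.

F ≈ 444 kN

Cap-side area A_cap = π/4 × (240 mm)² = 45240 mm^2
Rod-side annular area A_ann = π/4 × (240² − 118²) = 34300 mm^2
Net thrust = P_cap·A_cap − P_rod·A_ann = 579.1 kN − 135.5 kN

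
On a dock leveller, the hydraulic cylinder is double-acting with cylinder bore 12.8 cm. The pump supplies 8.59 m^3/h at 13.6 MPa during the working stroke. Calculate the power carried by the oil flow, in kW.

W ≈ 32.5 kW

Hydraulic power = P × Q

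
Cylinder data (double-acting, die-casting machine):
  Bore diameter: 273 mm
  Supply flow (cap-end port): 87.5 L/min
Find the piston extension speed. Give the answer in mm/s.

v ≈ 24.9 mm/s

Cap-side area A_cap = π/4 × (273 mm)² = 58530 mm^2
v = Q / A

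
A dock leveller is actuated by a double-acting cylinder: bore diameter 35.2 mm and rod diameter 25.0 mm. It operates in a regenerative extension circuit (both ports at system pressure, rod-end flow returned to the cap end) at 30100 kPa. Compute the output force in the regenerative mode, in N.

With equal pressure on both faces, forces on the annular region cancel; the net push is pressure × rod cross-section.
Rod cross-section A_rod = π/4 × (25.0 mm)² = 490.9 mm^2
F = P × A_rod

F ≈ 14800 N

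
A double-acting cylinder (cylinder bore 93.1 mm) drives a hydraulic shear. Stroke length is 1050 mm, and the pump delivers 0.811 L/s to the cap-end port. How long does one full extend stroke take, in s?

t ≈ 8.81 s

Cap-side area A_cap = π/4 × (93.1 mm)² = 6808 mm^2
Swept volume V = A × L; t = V / Q = A·L / Q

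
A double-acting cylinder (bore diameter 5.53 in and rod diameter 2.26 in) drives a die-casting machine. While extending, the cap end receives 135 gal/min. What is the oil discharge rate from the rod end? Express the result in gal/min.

Q_out ≈ 112 gal/min

Cap-side area A_cap = π/4 × (5.53 in)² = 24.02 in^2
Rod-side annular area A_ann = π/4 × (5.53² − 2.26²) = 20.01 in^2
Piston speed v = Q_in/A_cap; rod-end outflow Q_out = v × A_ann = Q_in × A_ann/A_cap.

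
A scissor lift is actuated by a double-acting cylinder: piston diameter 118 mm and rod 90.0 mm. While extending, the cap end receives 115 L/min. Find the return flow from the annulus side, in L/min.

Cap-side area A_cap = π/4 × (118 mm)² = 10940 mm^2
Rod-side annular area A_ann = π/4 × (118² − 90.0²) = 4574 mm^2
Piston speed v = Q_in/A_cap; rod-end outflow Q_out = v × A_ann = Q_in × A_ann/A_cap.

Q_out ≈ 48.1 L/min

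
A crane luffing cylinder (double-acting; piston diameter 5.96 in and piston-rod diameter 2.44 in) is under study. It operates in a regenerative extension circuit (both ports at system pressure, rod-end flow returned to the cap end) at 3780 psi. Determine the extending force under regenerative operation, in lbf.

With equal pressure on both faces, forces on the annular region cancel; the net push is pressure × rod cross-section.
Rod cross-section A_rod = π/4 × (2.44 in)² = 4.676 in^2
F = P × A_rod

F ≈ 17700 lbf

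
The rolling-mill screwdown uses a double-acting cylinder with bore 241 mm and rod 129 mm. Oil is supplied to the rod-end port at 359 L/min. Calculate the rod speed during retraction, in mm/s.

Rod-side annular area A_ann = π/4 × (241² − 129²) = 32550 mm^2
Flow into the rod-end port fills the annular volume.
v = Q / A

v ≈ 184 mm/s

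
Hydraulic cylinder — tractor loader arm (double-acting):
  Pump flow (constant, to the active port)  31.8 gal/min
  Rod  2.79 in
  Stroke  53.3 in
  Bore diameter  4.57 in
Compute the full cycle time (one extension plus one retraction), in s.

Cap-side area A_cap = π/4 × (4.57 in)² = 16.40 in^2
Rod-side annular area A_ann = π/4 × (4.57² − 2.79²) = 10.29 in^2
t_ext = A_cap·L/Q = 7.141 s
t_ret = A_ann·L/Q = 4.479 s
t_cycle = t_ext + t_ret

t ≈ 11.6 s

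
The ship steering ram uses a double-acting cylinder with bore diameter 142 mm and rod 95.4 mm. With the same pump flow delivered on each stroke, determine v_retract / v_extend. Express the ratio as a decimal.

Cap-side area A_cap = π/4 × (142 mm)² = 15840 mm^2
Rod-side annular area A_ann = π/4 × (142² − 95.4²) = 8689 mm^2
For equal Q, v ∝ 1/A, so v_ret/v_ext = A_cap/A_ann.

v_ret/v_ext ≈ 1.82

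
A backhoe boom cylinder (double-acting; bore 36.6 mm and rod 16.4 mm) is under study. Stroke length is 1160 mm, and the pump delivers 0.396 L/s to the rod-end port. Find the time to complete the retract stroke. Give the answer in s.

Rod-side annular area A_ann = π/4 × (36.6² − 16.4²) = 840.8 mm^2
Swept volume V = A × L; t = V / Q = A·L / Q

t ≈ 2.46 s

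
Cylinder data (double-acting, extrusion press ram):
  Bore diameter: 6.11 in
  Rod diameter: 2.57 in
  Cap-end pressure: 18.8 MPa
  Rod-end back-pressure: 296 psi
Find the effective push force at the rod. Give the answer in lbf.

Cap-side area A_cap = π/4 × (6.11 in)² = 29.32 in^2
Rod-side annular area A_ann = π/4 × (6.11² − 2.57²) = 24.13 in^2
Net thrust = P_cap·A_cap − P_rod·A_ann = 79950 lbf − 7143 lbf

F ≈ 72800 lbf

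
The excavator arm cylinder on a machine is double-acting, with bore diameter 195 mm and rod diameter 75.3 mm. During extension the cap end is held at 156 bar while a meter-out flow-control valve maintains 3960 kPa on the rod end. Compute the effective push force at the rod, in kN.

Cap-side area A_cap = π/4 × (195 mm)² = 29860 mm^2
Rod-side annular area A_ann = π/4 × (195² − 75.3²) = 25410 mm^2
Net thrust = P_cap·A_cap − P_rod·A_ann = 465.9 kN − 100.6 kN

F ≈ 365 kN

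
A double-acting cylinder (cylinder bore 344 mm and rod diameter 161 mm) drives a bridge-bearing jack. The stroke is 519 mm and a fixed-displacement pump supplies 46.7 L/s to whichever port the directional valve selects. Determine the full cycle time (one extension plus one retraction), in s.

t ≈ 1.84 s

Cap-side area A_cap = π/4 × (344 mm)² = 92940 mm^2
Rod-side annular area A_ann = π/4 × (344² − 161²) = 72580 mm^2
t_ext = A_cap·L/Q = 1.033 s
t_ret = A_ann·L/Q = 0.8066 s
t_cycle = t_ext + t_ret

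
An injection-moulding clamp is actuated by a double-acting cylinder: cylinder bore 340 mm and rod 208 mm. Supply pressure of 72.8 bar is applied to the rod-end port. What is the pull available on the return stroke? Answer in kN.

F ≈ 414 kN

Rod-side annular area A_ann = π/4 × (340² − 208²) = 56810 mm^2
On retraction the pressure acts on the annular area (bore minus rod).
F = P × A_ann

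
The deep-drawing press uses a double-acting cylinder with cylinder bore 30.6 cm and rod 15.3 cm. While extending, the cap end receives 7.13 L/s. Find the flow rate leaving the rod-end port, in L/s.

Q_out ≈ 5.35 L/s

Cap-side area A_cap = π/4 × (30.6 cm)² = 735.4 cm^2
Rod-side annular area A_ann = π/4 × (30.6² − 15.3²) = 551.6 cm^2
Piston speed v = Q_in/A_cap; rod-end outflow Q_out = v × A_ann = Q_in × A_ann/A_cap.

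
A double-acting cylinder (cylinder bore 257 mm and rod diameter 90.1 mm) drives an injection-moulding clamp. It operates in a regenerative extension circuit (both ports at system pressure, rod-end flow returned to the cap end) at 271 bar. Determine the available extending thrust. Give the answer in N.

F ≈ 1.73e5 N

With equal pressure on both faces, forces on the annular region cancel; the net push is pressure × rod cross-section.
Rod cross-section A_rod = π/4 × (90.1 mm)² = 6376 mm^2
F = P × A_rod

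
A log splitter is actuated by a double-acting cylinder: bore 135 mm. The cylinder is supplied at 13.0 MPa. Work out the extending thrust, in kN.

F ≈ 186 kN

Cap-side area A_cap = π/4 × (135 mm)² = 14310 mm^2
F = P × A_cap = 13.0 MPa × A_cap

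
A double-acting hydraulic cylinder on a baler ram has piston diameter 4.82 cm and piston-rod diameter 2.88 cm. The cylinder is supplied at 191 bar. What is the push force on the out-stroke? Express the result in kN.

F ≈ 34.9 kN

Cap-side area A_cap = π/4 × (4.82 cm)² = 18.25 cm^2
F = P × A_cap = 191 bar × A_cap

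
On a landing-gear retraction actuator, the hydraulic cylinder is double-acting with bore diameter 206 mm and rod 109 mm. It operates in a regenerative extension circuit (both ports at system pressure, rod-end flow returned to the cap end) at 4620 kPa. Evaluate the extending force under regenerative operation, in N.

With equal pressure on both faces, forces on the annular region cancel; the net push is pressure × rod cross-section.
Rod cross-section A_rod = π/4 × (109 mm)² = 9331 mm^2
F = P × A_rod

F ≈ 43100 N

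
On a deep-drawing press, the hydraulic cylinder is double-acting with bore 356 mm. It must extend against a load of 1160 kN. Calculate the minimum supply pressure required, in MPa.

Cap-side area A_cap = π/4 × (356 mm)² = 99540 mm^2
P = F / A = 1160 kN / A

P ≈ 11.7 MPa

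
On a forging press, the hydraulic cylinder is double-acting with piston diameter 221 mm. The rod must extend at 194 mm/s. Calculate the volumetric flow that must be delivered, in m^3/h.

Cap-side area A_cap = π/4 × (221 mm)² = 38360 mm^2
Q = A × v

Q ≈ 26.8 m^3/h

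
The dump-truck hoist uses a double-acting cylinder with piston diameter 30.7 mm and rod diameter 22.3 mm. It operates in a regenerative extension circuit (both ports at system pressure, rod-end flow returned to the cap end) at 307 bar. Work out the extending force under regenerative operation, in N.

With equal pressure on both faces, forces on the annular region cancel; the net push is pressure × rod cross-section.
Rod cross-section A_rod = π/4 × (22.3 mm)² = 390.6 mm^2
F = P × A_rod

F ≈ 12000 N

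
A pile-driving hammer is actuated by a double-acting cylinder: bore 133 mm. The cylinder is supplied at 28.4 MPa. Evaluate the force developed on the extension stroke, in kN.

F ≈ 395 kN

Cap-side area A_cap = π/4 × (133 mm)² = 13890 mm^2
F = P × A_cap = 28.4 MPa × A_cap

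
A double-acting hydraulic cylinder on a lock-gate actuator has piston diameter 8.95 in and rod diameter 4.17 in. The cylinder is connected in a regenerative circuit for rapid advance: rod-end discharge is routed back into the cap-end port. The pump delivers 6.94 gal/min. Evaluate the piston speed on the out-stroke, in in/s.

v ≈ 1.96 in/s

In regeneration the rod-end outflow joins the pump flow into the cap end, so the net volume the pump must supply per unit advance equals the rod cross-section area.
Rod cross-section A_rod = π/4 × (4.17 in)² = 13.66 in^2
v = Q_pump / A_rod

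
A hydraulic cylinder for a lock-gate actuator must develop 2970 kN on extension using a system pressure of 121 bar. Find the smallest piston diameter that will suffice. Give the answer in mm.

Extension force acts on the full piston face: F = P × (π/4)D².
D = √(4F / (πP)) = √(4 × 2970 kN / (π × 121 bar))

D ≈ 559 mm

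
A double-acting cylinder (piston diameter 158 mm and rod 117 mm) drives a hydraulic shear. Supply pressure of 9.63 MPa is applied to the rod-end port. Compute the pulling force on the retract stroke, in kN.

Rod-side annular area A_ann = π/4 × (158² − 117²) = 8855 mm^2
On retraction the pressure acts on the annular area (bore minus rod).
F = P × A_ann

F ≈ 85.3 kN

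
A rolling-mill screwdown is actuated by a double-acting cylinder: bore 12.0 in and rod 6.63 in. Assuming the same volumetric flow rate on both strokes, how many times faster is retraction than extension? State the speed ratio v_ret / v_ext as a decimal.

v_ret/v_ext ≈ 1.44

Cap-side area A_cap = π/4 × (12.0 in)² = 113.1 in^2
Rod-side annular area A_ann = π/4 × (12.0² − 6.63²) = 78.57 in^2
For equal Q, v ∝ 1/A, so v_ret/v_ext = A_cap/A_ann.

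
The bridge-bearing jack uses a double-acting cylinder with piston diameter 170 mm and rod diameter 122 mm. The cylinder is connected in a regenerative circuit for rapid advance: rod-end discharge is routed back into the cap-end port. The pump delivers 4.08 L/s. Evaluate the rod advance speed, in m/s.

v ≈ 0.349 m/s

In regeneration the rod-end outflow joins the pump flow into the cap end, so the net volume the pump must supply per unit advance equals the rod cross-section area.
Rod cross-section A_rod = π/4 × (122 mm)² = 11690 mm^2
v = Q_pump / A_rod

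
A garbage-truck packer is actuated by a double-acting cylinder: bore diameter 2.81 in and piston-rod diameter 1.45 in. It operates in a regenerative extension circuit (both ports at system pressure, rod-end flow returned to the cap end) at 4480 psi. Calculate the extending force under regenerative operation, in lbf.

With equal pressure on both faces, forces on the annular region cancel; the net push is pressure × rod cross-section.
Rod cross-section A_rod = π/4 × (1.45 in)² = 1.651 in^2
F = P × A_rod

F ≈ 7400 lbf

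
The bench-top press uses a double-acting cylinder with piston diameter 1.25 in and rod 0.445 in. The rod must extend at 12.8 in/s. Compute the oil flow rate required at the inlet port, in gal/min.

Cap-side area A_cap = π/4 × (1.25 in)² = 1.227 in^2
Q = A × v

Q ≈ 4.08 gal/min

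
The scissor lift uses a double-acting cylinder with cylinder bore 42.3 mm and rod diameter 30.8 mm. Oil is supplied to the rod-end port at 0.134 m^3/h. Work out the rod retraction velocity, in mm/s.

Rod-side annular area A_ann = π/4 × (42.3² − 30.8²) = 660.2 mm^2
Flow into the rod-end port fills the annular volume.
v = Q / A

v ≈ 56.4 mm/s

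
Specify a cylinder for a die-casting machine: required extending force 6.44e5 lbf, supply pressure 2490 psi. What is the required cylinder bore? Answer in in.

D ≈ 18.1 in

Extension force acts on the full piston face: F = P × (π/4)D².
D = √(4F / (πP)) = √(4 × 6.44e5 lbf / (π × 2490 psi))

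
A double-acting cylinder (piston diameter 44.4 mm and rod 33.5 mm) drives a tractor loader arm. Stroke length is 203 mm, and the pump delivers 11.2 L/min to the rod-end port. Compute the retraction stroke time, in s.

t ≈ 0.725 s

Rod-side annular area A_ann = π/4 × (44.4² − 33.5²) = 666.9 mm^2
Swept volume V = A × L; t = V / Q = A·L / Q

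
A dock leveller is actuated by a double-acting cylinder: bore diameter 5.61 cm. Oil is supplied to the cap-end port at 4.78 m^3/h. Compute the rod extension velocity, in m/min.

v ≈ 32.2 m/min

Cap-side area A_cap = π/4 × (5.61 cm)² = 24.72 cm^2
v = Q / A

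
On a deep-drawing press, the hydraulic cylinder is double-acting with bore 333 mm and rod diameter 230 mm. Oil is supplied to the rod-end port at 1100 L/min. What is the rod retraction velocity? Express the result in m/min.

v ≈ 24.2 m/min

Rod-side annular area A_ann = π/4 × (333² − 230²) = 45540 mm^2
Flow into the rod-end port fills the annular volume.
v = Q / A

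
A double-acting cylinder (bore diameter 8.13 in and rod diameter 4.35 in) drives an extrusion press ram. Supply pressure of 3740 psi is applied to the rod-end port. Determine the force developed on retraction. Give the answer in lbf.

F ≈ 1.39e5 lbf

Rod-side annular area A_ann = π/4 × (8.13² − 4.35²) = 37.05 in^2
On retraction the pressure acts on the annular area (bore minus rod).
F = P × A_ann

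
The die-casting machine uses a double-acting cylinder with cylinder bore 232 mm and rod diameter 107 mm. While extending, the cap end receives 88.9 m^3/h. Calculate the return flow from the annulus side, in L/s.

Q_out ≈ 19.4 L/s

Cap-side area A_cap = π/4 × (232 mm)² = 42270 mm^2
Rod-side annular area A_ann = π/4 × (232² − 107²) = 33280 mm^2
Piston speed v = Q_in/A_cap; rod-end outflow Q_out = v × A_ann = Q_in × A_ann/A_cap.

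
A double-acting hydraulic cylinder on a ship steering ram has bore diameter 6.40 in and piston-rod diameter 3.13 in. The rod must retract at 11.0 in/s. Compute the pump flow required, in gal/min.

Q ≈ 69.9 gal/min

Rod-side annular area A_ann = π/4 × (6.40² − 3.13²) = 24.48 in^2
Q = A × v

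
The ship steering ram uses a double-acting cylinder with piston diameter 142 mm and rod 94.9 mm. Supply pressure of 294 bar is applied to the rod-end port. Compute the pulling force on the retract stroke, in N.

F ≈ 2.58e5 N

Rod-side annular area A_ann = π/4 × (142² − 94.9²) = 8763 mm^2
On retraction the pressure acts on the annular area (bore minus rod).
F = P × A_ann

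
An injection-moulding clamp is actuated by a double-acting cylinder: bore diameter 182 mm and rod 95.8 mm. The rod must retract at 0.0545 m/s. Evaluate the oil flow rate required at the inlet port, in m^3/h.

Rod-side annular area A_ann = π/4 × (182² − 95.8²) = 18810 mm^2
Q = A × v

Q ≈ 3.69 m^3/h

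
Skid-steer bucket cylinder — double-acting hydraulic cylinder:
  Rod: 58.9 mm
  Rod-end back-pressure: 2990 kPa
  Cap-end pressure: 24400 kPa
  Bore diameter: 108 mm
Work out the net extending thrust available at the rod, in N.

F ≈ 2.04e5 N

Cap-side area A_cap = π/4 × (108 mm)² = 9161 mm^2
Rod-side annular area A_ann = π/4 × (108² − 58.9²) = 6436 mm^2
Net thrust = P_cap·A_cap − P_rod·A_ann = 2.235e5 N − 19240 N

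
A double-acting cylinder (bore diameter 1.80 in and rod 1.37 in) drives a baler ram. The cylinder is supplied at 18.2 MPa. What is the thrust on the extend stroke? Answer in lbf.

Cap-side area A_cap = π/4 × (1.80 in)² = 2.545 in^2
F = P × A_cap = 18.2 MPa × A_cap

F ≈ 6720 lbf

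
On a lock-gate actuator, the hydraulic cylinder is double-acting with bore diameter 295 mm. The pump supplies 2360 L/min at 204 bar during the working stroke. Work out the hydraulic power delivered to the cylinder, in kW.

Hydraulic power = P × Q

W ≈ 802 kW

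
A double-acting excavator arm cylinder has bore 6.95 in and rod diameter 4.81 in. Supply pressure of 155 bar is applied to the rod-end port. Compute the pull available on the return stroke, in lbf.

Rod-side annular area A_ann = π/4 × (6.95² − 4.81²) = 19.77 in^2
On retraction the pressure acts on the annular area (bore minus rod).
F = P × A_ann

F ≈ 44400 lbf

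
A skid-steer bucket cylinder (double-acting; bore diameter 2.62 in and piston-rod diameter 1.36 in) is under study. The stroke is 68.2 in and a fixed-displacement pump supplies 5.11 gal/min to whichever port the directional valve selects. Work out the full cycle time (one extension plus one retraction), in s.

Cap-side area A_cap = π/4 × (2.62 in)² = 5.391 in^2
Rod-side annular area A_ann = π/4 × (2.62² − 1.36²) = 3.939 in^2
t_ext = A_cap·L/Q = 18.69 s
t_ret = A_ann·L/Q = 13.65 s
t_cycle = t_ext + t_ret

t ≈ 32.3 s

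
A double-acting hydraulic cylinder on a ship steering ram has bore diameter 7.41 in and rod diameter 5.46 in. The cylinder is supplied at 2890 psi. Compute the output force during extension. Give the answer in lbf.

F ≈ 1.25e5 lbf

Cap-side area A_cap = π/4 × (7.41 in)² = 43.12 in^2
F = P × A_cap = 2890 psi × A_cap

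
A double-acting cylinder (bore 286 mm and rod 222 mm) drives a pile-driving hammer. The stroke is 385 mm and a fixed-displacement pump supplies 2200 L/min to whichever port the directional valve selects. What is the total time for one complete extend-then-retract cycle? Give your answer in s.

t ≈ 0.943 s

Cap-side area A_cap = π/4 × (286 mm)² = 64240 mm^2
Rod-side annular area A_ann = π/4 × (286² − 222²) = 25530 mm^2
t_ext = A_cap·L/Q = 0.6745 s
t_ret = A_ann·L/Q = 0.2681 s
t_cycle = t_ext + t_ret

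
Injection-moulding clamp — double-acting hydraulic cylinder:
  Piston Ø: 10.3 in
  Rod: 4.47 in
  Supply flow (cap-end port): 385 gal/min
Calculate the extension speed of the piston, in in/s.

v ≈ 17.8 in/s

Cap-side area A_cap = π/4 × (10.3 in)² = 83.32 in^2
v = Q / A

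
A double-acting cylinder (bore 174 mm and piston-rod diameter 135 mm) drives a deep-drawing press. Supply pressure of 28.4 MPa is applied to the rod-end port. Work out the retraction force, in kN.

F ≈ 269 kN

Rod-side annular area A_ann = π/4 × (174² − 135²) = 9465 mm^2
On retraction the pressure acts on the annular area (bore minus rod).
F = P × A_ann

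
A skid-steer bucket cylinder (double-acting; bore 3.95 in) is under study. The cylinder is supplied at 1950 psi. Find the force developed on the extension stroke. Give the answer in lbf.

F ≈ 23900 lbf

Cap-side area A_cap = π/4 × (3.95 in)² = 12.25 in^2
F = P × A_cap = 1950 psi × A_cap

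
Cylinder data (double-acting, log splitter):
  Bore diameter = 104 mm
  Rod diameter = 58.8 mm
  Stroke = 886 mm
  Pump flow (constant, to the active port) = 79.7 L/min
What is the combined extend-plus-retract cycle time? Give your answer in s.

Cap-side area A_cap = π/4 × (104 mm)² = 8495 mm^2
Rod-side annular area A_ann = π/4 × (104² − 58.8²) = 5779 mm^2
t_ext = A_cap·L/Q = 5.666 s
t_ret = A_ann·L/Q = 3.855 s
t_cycle = t_ext + t_ret

t ≈ 9.52 s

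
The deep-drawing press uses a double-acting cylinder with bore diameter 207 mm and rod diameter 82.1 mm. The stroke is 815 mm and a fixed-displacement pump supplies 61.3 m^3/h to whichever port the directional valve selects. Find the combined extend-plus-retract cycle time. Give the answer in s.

Cap-side area A_cap = π/4 × (207 mm)² = 33650 mm^2
Rod-side annular area A_ann = π/4 × (207² − 82.1²) = 28360 mm^2
t_ext = A_cap·L/Q = 1.611 s
t_ret = A_ann·L/Q = 1.357 s
t_cycle = t_ext + t_ret

t ≈ 2.97 s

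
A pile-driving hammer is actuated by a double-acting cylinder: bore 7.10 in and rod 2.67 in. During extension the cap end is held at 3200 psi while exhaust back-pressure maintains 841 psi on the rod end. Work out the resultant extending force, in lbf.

Cap-side area A_cap = π/4 × (7.10 in)² = 39.59 in^2
Rod-side annular area A_ann = π/4 × (7.10² − 2.67²) = 33.99 in^2
Net thrust = P_cap·A_cap − P_rod·A_ann = 1.267e5 lbf − 28590 lbf

F ≈ 98100 lbf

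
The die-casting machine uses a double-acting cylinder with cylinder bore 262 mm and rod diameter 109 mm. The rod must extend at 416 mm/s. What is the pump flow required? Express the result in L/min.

Q ≈ 1350 L/min

Cap-side area A_cap = π/4 × (262 mm)² = 53910 mm^2
Q = A × v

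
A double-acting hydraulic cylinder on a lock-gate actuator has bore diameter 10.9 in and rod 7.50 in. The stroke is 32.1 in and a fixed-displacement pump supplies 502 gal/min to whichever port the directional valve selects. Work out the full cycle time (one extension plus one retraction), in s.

t ≈ 2.37 s

Cap-side area A_cap = π/4 × (10.9 in)² = 93.31 in^2
Rod-side annular area A_ann = π/4 × (10.9² − 7.50²) = 49.13 in^2
t_ext = A_cap·L/Q = 1.550 s
t_ret = A_ann·L/Q = 0.8161 s
t_cycle = t_ext + t_ret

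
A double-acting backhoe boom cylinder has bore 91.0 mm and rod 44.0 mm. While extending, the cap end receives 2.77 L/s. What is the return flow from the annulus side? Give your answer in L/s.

Cap-side area A_cap = π/4 × (91.0 mm)² = 6504 mm^2
Rod-side annular area A_ann = π/4 × (91.0² − 44.0²) = 4983 mm^2
Piston speed v = Q_in/A_cap; rod-end outflow Q_out = v × A_ann = Q_in × A_ann/A_cap.

Q_out ≈ 2.12 L/s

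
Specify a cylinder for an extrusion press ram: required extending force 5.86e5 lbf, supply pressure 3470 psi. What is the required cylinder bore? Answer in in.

Extension force acts on the full piston face: F = P × (π/4)D².
D = √(4F / (πP)) = √(4 × 5.86e5 lbf / (π × 3470 psi))

D ≈ 14.7 in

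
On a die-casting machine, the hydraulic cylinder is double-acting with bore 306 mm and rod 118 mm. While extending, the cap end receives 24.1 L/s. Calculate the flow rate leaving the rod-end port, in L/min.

Cap-side area A_cap = π/4 × (306 mm)² = 73540 mm^2
Rod-side annular area A_ann = π/4 × (306² − 118²) = 62610 mm^2
Piston speed v = Q_in/A_cap; rod-end outflow Q_out = v × A_ann = Q_in × A_ann/A_cap.

Q_out ≈ 1230 L/min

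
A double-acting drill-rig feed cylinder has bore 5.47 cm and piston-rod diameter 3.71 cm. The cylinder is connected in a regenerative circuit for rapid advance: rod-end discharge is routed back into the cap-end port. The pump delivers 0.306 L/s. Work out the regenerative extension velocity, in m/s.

v ≈ 0.283 m/s

In regeneration the rod-end outflow joins the pump flow into the cap end, so the net volume the pump must supply per unit advance equals the rod cross-section area.
Rod cross-section A_rod = π/4 × (3.71 cm)² = 10.81 cm^2
v = Q_pump / A_rod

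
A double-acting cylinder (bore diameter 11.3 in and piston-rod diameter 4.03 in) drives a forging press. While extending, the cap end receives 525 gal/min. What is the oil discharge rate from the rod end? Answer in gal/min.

Cap-side area A_cap = π/4 × (11.3 in)² = 100.3 in^2
Rod-side annular area A_ann = π/4 × (11.3² − 4.03²) = 87.53 in^2
Piston speed v = Q_in/A_cap; rod-end outflow Q_out = v × A_ann = Q_in × A_ann/A_cap.

Q_out ≈ 458 gal/min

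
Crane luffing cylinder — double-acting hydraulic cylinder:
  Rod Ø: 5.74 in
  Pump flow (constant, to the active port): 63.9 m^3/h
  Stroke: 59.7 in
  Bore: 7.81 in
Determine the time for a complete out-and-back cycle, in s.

Cap-side area A_cap = π/4 × (7.81 in)² = 47.91 in^2
Rod-side annular area A_ann = π/4 × (7.81² − 5.74²) = 22.03 in^2
t_ext = A_cap·L/Q = 2.640 s
t_ret = A_ann·L/Q = 1.214 s
t_cycle = t_ext + t_ret

t ≈ 3.85 s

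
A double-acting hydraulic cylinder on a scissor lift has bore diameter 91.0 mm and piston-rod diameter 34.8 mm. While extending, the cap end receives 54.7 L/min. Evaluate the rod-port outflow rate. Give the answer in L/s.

Q_out ≈ 0.778 L/s

Cap-side area A_cap = π/4 × (91.0 mm)² = 6504 mm^2
Rod-side annular area A_ann = π/4 × (91.0² − 34.8²) = 5553 mm^2
Piston speed v = Q_in/A_cap; rod-end outflow Q_out = v × A_ann = Q_in × A_ann/A_cap.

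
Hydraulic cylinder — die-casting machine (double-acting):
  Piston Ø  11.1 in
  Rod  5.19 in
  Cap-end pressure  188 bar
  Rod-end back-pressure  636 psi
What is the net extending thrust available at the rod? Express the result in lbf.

Cap-side area A_cap = π/4 × (11.1 in)² = 96.77 in^2
Rod-side annular area A_ann = π/4 × (11.1² − 5.19²) = 75.61 in^2
Net thrust = P_cap·A_cap − P_rod·A_ann = 2.639e5 lbf − 48090 lbf

F ≈ 2.16e5 lbf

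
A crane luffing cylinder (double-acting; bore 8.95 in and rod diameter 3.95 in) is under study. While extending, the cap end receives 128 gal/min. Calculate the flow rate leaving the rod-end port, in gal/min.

Cap-side area A_cap = π/4 × (8.95 in)² = 62.91 in^2
Rod-side annular area A_ann = π/4 × (8.95² − 3.95²) = 50.66 in^2
Piston speed v = Q_in/A_cap; rod-end outflow Q_out = v × A_ann = Q_in × A_ann/A_cap.

Q_out ≈ 103 gal/min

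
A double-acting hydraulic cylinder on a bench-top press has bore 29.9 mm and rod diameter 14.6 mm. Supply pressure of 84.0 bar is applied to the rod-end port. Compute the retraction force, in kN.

F ≈ 4.49 kN

Rod-side annular area A_ann = π/4 × (29.9² − 14.6²) = 534.7 mm^2
On retraction the pressure acts on the annular area (bore minus rod).
F = P × A_ann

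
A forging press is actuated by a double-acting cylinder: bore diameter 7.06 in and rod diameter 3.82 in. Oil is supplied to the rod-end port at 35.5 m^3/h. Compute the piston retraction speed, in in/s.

Rod-side annular area A_ann = π/4 × (7.06² − 3.82²) = 27.69 in^2
Flow into the rod-end port fills the annular volume.
v = Q / A

v ≈ 21.7 in/s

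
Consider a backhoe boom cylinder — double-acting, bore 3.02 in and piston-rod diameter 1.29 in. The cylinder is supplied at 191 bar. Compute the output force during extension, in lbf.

Cap-side area A_cap = π/4 × (3.02 in)² = 7.163 in^2
F = P × A_cap = 191 bar × A_cap

F ≈ 19800 lbf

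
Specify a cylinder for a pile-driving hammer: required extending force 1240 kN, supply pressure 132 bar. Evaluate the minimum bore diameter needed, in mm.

Extension force acts on the full piston face: F = P × (π/4)D².
D = √(4F / (πP)) = √(4 × 1240 kN / (π × 132 bar))

D ≈ 346 mm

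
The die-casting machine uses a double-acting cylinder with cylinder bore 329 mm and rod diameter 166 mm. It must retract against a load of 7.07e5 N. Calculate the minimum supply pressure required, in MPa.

Rod-side annular area A_ann = π/4 × (329² − 166²) = 63370 mm^2
Retraction: pressure acts on the annular area.
P = F / A = 7.07e5 N / A

P ≈ 11.2 MPa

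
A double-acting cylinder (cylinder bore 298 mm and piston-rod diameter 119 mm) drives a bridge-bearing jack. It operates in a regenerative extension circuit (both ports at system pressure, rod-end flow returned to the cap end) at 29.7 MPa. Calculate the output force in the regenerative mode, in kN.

With equal pressure on both faces, forces on the annular region cancel; the net push is pressure × rod cross-section.
Rod cross-section A_rod = π/4 × (119 mm)² = 11120 mm^2
F = P × A_rod

F ≈ 330 kN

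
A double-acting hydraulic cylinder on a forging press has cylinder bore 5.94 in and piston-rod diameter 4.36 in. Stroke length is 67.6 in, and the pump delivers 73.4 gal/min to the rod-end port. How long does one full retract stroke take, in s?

Rod-side annular area A_ann = π/4 × (5.94² − 4.36²) = 12.78 in^2
Swept volume V = A × L; t = V / Q = A·L / Q

t ≈ 3.06 s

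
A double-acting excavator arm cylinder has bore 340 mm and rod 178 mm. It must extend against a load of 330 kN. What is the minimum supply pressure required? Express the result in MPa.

P ≈ 3.63 MPa

Cap-side area A_cap = π/4 × (340 mm)² = 90790 mm^2
P = F / A = 330 kN / A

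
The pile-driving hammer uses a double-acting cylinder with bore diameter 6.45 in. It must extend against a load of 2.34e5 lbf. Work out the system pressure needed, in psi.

Cap-side area A_cap = π/4 × (6.45 in)² = 32.67 in^2
P = F / A = 2.34e5 lbf / A

P ≈ 7160 psi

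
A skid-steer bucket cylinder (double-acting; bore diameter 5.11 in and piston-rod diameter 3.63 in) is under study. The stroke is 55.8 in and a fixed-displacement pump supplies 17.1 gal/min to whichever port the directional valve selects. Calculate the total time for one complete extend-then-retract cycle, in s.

t ≈ 26.0 s

Cap-side area A_cap = π/4 × (5.11 in)² = 20.51 in^2
Rod-side annular area A_ann = π/4 × (5.11² − 3.63²) = 10.16 in^2
t_ext = A_cap·L/Q = 17.38 s
t_ret = A_ann·L/Q = 8.611 s
t_cycle = t_ext + t_ret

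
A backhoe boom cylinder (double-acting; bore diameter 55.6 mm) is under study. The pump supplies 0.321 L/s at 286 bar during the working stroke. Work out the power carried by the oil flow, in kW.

W ≈ 9.18 kW

Hydraulic power = P × Q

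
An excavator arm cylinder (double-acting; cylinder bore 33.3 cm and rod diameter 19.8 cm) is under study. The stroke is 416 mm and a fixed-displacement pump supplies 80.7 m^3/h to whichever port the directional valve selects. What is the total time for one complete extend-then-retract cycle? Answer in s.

Cap-side area A_cap = π/4 × (33.3 cm)² = 870.9 cm^2
Rod-side annular area A_ann = π/4 × (33.3² − 19.8²) = 563.0 cm^2
t_ext = A_cap·L/Q = 1.616 s
t_ret = A_ann·L/Q = 1.045 s
t_cycle = t_ext + t_ret

t ≈ 2.66 s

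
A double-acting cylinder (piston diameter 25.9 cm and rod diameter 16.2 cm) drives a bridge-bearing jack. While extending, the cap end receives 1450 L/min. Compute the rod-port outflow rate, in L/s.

Cap-side area A_cap = π/4 × (25.9 cm)² = 526.9 cm^2
Rod-side annular area A_ann = π/4 × (25.9² − 16.2²) = 320.7 cm^2
Piston speed v = Q_in/A_cap; rod-end outflow Q_out = v × A_ann = Q_in × A_ann/A_cap.

Q_out ≈ 14.7 L/s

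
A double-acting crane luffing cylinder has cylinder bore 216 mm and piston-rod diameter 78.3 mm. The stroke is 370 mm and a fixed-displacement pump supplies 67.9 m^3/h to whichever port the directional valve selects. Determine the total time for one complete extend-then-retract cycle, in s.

t ≈ 1.34 s

Cap-side area A_cap = π/4 × (216 mm)² = 36640 mm^2
Rod-side annular area A_ann = π/4 × (216² − 78.3²) = 31830 mm^2
t_ext = A_cap·L/Q = 0.7188 s
t_ret = A_ann·L/Q = 0.6244 s
t_cycle = t_ext + t_ret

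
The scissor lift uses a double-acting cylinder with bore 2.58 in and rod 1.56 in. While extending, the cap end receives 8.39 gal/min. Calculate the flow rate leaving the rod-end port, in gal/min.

Cap-side area A_cap = π/4 × (2.58 in)² = 5.228 in^2
Rod-side annular area A_ann = π/4 × (2.58² − 1.56²) = 3.317 in^2
Piston speed v = Q_in/A_cap; rod-end outflow Q_out = v × A_ann = Q_in × A_ann/A_cap.

Q_out ≈ 5.32 gal/min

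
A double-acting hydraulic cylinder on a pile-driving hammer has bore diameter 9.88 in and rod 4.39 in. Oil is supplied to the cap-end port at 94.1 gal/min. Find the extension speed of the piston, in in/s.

Cap-side area A_cap = π/4 × (9.88 in)² = 76.67 in^2
v = Q / A

v ≈ 4.73 in/s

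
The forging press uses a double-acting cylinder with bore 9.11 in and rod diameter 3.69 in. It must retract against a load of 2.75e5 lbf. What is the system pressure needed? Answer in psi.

Rod-side annular area A_ann = π/4 × (9.11² − 3.69²) = 54.49 in^2
Retraction: pressure acts on the annular area.
P = F / A = 2.75e5 lbf / A

P ≈ 5050 psi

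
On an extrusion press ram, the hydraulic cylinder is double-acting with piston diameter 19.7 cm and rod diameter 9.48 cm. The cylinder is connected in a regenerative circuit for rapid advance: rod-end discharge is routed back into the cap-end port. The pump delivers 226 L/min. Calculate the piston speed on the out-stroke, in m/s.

v ≈ 0.534 m/s

In regeneration the rod-end outflow joins the pump flow into the cap end, so the net volume the pump must supply per unit advance equals the rod cross-section area.
Rod cross-section A_rod = π/4 × (9.48 cm)² = 70.58 cm^2
v = Q_pump / A_rod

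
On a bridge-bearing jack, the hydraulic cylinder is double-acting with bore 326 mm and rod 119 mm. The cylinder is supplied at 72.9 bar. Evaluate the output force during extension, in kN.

Cap-side area A_cap = π/4 × (326 mm)² = 83470 mm^2
F = P × A_cap = 72.9 bar × A_cap

F ≈ 608 kN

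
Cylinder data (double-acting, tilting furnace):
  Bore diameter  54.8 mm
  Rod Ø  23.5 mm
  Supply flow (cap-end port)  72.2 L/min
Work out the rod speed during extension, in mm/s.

v ≈ 510 mm/s

Cap-side area A_cap = π/4 × (54.8 mm)² = 2359 mm^2
v = Q / A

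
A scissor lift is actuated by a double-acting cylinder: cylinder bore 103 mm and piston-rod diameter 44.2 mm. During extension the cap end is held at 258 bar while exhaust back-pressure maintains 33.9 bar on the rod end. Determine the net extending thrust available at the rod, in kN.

Cap-side area A_cap = π/4 × (103 mm)² = 8332 mm^2
Rod-side annular area A_ann = π/4 × (103² − 44.2²) = 6798 mm^2
Net thrust = P_cap·A_cap − P_rod·A_ann = 215.0 kN − 23.04 kN

F ≈ 192 kN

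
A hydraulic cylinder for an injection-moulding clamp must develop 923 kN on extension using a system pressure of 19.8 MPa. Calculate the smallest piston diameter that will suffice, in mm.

Extension force acts on the full piston face: F = P × (π/4)D².
D = √(4F / (πP)) = √(4 × 923 kN / (π × 19.8 MPa))

D ≈ 244 mm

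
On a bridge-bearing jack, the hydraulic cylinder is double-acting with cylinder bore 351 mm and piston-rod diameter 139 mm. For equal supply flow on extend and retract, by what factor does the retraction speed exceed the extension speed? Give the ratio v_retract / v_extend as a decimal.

Cap-side area A_cap = π/4 × (351 mm)² = 96760 mm^2
Rod-side annular area A_ann = π/4 × (351² − 139²) = 81590 mm^2
For equal Q, v ∝ 1/A, so v_ret/v_ext = A_cap/A_ann.

v_ret/v_ext ≈ 1.19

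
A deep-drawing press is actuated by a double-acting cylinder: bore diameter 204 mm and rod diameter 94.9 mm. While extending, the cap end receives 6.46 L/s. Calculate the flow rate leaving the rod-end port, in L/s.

Q_out ≈ 5.06 L/s

Cap-side area A_cap = π/4 × (204 mm)² = 32690 mm^2
Rod-side annular area A_ann = π/4 × (204² − 94.9²) = 25610 mm^2
Piston speed v = Q_in/A_cap; rod-end outflow Q_out = v × A_ann = Q_in × A_ann/A_cap.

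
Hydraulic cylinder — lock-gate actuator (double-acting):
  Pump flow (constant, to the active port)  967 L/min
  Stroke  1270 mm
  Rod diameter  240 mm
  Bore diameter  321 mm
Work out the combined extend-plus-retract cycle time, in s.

t ≈ 9.19 s

Cap-side area A_cap = π/4 × (321 mm)² = 80930 mm^2
Rod-side annular area A_ann = π/4 × (321² − 240²) = 35690 mm^2
t_ext = A_cap·L/Q = 6.377 s
t_ret = A_ann·L/Q = 2.812 s
t_cycle = t_ext + t_ret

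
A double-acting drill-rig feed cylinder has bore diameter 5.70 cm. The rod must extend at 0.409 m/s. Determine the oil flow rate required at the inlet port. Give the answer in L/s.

Cap-side area A_cap = π/4 × (5.70 cm)² = 25.52 cm^2
Q = A × v

Q ≈ 1.04 L/s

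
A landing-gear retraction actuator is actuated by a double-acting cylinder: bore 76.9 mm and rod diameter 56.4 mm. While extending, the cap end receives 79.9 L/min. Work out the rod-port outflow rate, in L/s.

Cap-side area A_cap = π/4 × (76.9 mm)² = 4645 mm^2
Rod-side annular area A_ann = π/4 × (76.9² − 56.4²) = 2146 mm^2
Piston speed v = Q_in/A_cap; rod-end outflow Q_out = v × A_ann = Q_in × A_ann/A_cap.

Q_out ≈ 0.615 L/s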